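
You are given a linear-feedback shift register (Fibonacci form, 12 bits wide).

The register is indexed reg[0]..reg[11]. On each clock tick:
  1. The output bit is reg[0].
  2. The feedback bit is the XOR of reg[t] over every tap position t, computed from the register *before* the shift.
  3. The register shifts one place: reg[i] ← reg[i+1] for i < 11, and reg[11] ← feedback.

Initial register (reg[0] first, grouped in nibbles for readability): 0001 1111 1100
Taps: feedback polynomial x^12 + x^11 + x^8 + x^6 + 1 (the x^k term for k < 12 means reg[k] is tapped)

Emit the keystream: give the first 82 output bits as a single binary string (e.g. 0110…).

tick  register→output (feedback)
  0  000111111100→0 (0)
  1  001111111000→0 (0)
  2  011111110000→0 (1)
  3  111111100001→1 (1)
  4  111111000011→1 (0)
  5  111110000110→1 (1)
  6  111100001101→1 (1)
  7  111000011011→1 (1)
  8  110000110111→1 (1)
  9  100001101111→1 (0)
 10  000011011110→0 (1)
 11  000110111101→0 (1)
 12  001101111011→0 (1)
 13  011011110111→0 (0)
 14  110111101110→1 (1)
 15  101111011101→1 (1)
 16  011110111011→0 (1)
 17  111101110111→1 (1)
 18  111011101111→1 (0)
 19  110111011110→1 (0)
 20  101110111100→1 (1)
 21  011101111001→0 (1)
 22  111011110011→1 (1)
 23  110111100111→1 (1)
 24  101111001111→1 (1)
 25  011110011111→0 (0)
 26  111100111110→1 (1)
 27  111001111101→1 (0)
 28  110011111010→1 (1)
 29  100111110101→1 (1)
 30  001111101011→0 (1)
 31  011111010111→0 (1)
 32  111110101111→1 (0)
 33  111101011110→1 (0)
 34  111010111100→1 (1)
 35  110101111001→1 (0)
 36  101011110010→1 (0)
 37  010111100100→0 (1)
 38  101111001001→1 (1)
 39  011110010011→0 (1)
 40  111100100111→1 (1)
 41  111001001111→1 (1)
 42  110010011111→1 (1)
 43  100100111111→1 (0)
 44  001001111110→0 (0)
 45  010011111100→0 (0)
 46  100111111000→1 (1)
 47  001111110001→0 (0)
 48  011111100010→0 (1)
 49  111111000101→1 (0)
 50  111110001010→1 (0)
 51  111100010100→1 (1)
 52  111000101001→1 (0)
 53  110001010010→1 (1)
 54  100010100101→1 (1)
 55  000101001011→0 (0)
 56  001010010110→0 (0)
 57  010100101100→0 (0)
 58  101001011000→1 (0)
 59  010010110000→0 (1)
 60  100101100001→1 (1)
 61  001011000011→0 (1)
 62  010110000111→0 (1)
 63  101100001111→1 (1)
 64  011000011111→0 (0)
 65  110000111110→1 (1)
 66  100001111101→1 (0)
 67  000011111010→0 (0)
 68  000111110100→0 (1)
 69  001111101001→0 (1)
 70  011111010011→0 (1)
 71  111110100111→1 (1)
 72  111101001111→1 (1)
 73  111010011111→1 (1)
 74  110100111111→1 (0)
 75  101001111110→1 (1)
 76  010011111101→0 (1)
 77  100111111011→1 (0)
 78  001111110110→0 (1)
 79  011111101101→0 (1)
 80  111111011011→1 (1)
 81  111110110111→1 (1)

0001111111000011011110111011110011111010111100100111111000101001011000011111010011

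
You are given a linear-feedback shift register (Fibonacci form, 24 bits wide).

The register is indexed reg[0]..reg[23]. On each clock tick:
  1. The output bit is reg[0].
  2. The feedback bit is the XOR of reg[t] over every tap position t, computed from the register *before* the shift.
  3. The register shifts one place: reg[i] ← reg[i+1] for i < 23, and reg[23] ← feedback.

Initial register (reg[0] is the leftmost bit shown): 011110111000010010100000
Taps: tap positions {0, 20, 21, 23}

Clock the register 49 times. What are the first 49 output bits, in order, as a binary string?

tick  register→output (feedback)
  0  011110111000010010100000→0 (0)
  1  111101110000100101000000→1 (1)
  2  111011100001001010000001→1 (0)
  3  110111000010010100000010→1 (1)
  4  101110000100101000000101→1 (1)
  5  011100001001010000001011→0 (0)
  6  111000010010100000010110→1 (0)
  7  110000100101000000101100→1 (1)
  8  100001001010000001011001→1 (1)
  9  000010010100000010110011→0 (1)
 10  000100101000000101100111→0 (0)
 11  001001010000001011001110→0 (0)
 12  010010100000010110011100→0 (0)
 13  100101000000101100111000→1 (0)
 14  001010000001011001110000→0 (0)
 15  010100000010110011100000→0 (0)
 16  101000000101100111000000→1 (1)
 17  010000001011001110000001→0 (1)
 18  100000010110011100000011→1 (0)
 19  000000101100111000000110→0 (1)
 20  000001011001110000001101→0 (1)
 21  000010110011100000011011→0 (0)
 22  000101100111000000110110→0 (1)
 23  001011001110000001101101→0 (1)
 24  010110011100000011011011→0 (0)
 25  101100111000000110110110→1 (0)
 26  011001110000001101101100→0 (0)
 27  110011100000011011011000→1 (0)
 28  100111000000110110110000→1 (1)
 29  001110000001101101100001→0 (1)
 30  011100000011011011000011→0 (1)
 31  111000000110110110000111→1 (1)
 32  110000001101101100001111→1 (0)
 33  100000011011011000011110→1 (1)
 34  000000110110110000111101→0 (1)
 35  000001101101100001111011→0 (0)
 36  000011011011000011110110→0 (1)
 37  000110110110000111101101→0 (1)
 38  001101101100001111011011→0 (0)
 39  011011011000011110110110→0 (1)
 40  110110110000111101101101→1 (0)
 41  101101100001111011011010→1 (0)
 42  011011000011110110110100→0 (1)
 43  110110000111101101101001→1 (1)
 44  101100001111011011010011→1 (0)
 45  011000011110110110100110→0 (1)
 46  110000111101101101001101→1 (0)
 47  100001111011011010011010→1 (0)
 48  000011110110110100110100→0 (1)

0111101110000100101000000101100111000000110110110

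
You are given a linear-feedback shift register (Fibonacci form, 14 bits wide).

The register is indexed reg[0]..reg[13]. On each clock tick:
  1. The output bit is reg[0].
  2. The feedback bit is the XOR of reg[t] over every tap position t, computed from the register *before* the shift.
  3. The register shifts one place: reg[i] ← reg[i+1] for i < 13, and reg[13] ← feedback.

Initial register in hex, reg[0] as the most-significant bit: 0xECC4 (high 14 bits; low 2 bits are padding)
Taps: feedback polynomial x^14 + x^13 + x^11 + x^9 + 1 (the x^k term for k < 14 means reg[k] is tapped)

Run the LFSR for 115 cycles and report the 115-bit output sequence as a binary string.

k : reg_k → out_k, fb_k
0: 11101100110001 → 1, fb=1
1: 11011001100011 → 1, fb=0
2: 10110011000110 → 1, fb=0
3: 01100110001100 → 0, fb=1
4: 11001100011001 → 1, fb=1
5: 10011000110011 → 1, fb=1
6: 00110001100111 → 0, fb=0
7: 01100011001110 → 0, fb=1
8: 11000110011101 → 1, fb=0
9: 10001100111010 → 1, fb=0
10: 00011001110100 → 0, fb=0
11: 00110011101000 → 0, fb=0
12: 01100111010000 → 0, fb=1
13: 11001110100001 → 1, fb=0
14: 10011101000010 → 1, fb=1
15: 00111010000101 → 0, fb=0
16: 01110100001010 → 0, fb=0
17: 11101000010100 → 1, fb=1
18: 11010000101001 → 1, fb=0
19: 10100001010010 → 1, fb=0
20: 01000010100100 → 0, fb=1
21: 10000101001001 → 1, fb=0
22: 00001010010010 → 0, fb=1
23: 00010100100101 → 0, fb=0
24: 00101001001010 → 0, fb=0
25: 01010010010100 → 0, fb=0
26: 10100100101000 → 1, fb=1
27: 01001001010001 → 0, fb=0
28: 10010010100010 → 1, fb=1
29: 00100101000101 → 0, fb=0
30: 01001010001010 → 0, fb=0
31: 10010100010100 → 1, fb=1
32: 00101000101001 → 0, fb=1
33: 01010001010011 → 0, fb=0
34: 10100010100110 → 1, fb=0
35: 01000101001100 → 0, fb=1
36: 10001010011001 → 1, fb=1
37: 00010100110011 → 0, fb=0
38: 00101001100110 → 0, fb=1
39: 01010011001101 → 0, fb=0
40: 10100110011010 → 1, fb=0
41: 01001100110100 → 0, fb=0
42: 10011001101000 → 1, fb=1
43: 00110011010001 → 0, fb=0
44: 01100110100010 → 0, fb=0
45: 11001101000100 → 1, fb=0
46: 10011010001000 → 1, fb=1
47: 00110100010001 → 0, fb=0
48: 01101000100010 → 0, fb=0
49: 11010001000100 → 1, fb=0
50: 10100010001000 → 1, fb=1
51: 01000100010001 → 0, fb=0
52: 10001000100010 → 1, fb=1
53: 00010001000101 → 0, fb=0
54: 00100010001010 → 0, fb=0
55: 01000100010100 → 0, fb=0
56: 10001000101000 → 1, fb=1
57: 00010001010001 → 0, fb=0
58: 00100010100010 → 0, fb=0
59: 01000101000100 → 0, fb=1
60: 10001010001001 → 1, fb=0
61: 00010100010010 → 0, fb=1
62: 00101000100101 → 0, fb=0
63: 01010001001010 → 0, fb=0
64: 10100010010100 → 1, fb=1
65: 01000100101001 → 0, fb=1
66: 10001001010011 → 1, fb=1
67: 00010010100111 → 0, fb=0
68: 00100101001110 → 0, fb=1
69: 01001010011101 → 0, fb=1
70: 10010100111011 → 1, fb=1
71: 00101001110111 → 0, fb=1
72: 01010011101111 → 0, fb=0
73: 10100111011110 → 1, fb=1
74: 01001110111101 → 0, fb=1
75: 10011101111011 → 1, fb=1
76: 00111011110111 → 0, fb=1
77: 01110111101111 → 0, fb=0
78: 11101111011110 → 1, fb=1
79: 11011110111101 → 1, fb=0
80: 10111101111010 → 1, fb=0
81: 01111011110100 → 0, fb=0
82: 11110111101000 → 1, fb=1
83: 11101111010001 → 1, fb=1
84: 11011110100011 → 1, fb=0
85: 10111101000110 → 1, fb=0
86: 01111010001100 → 0, fb=1
87: 11110100011001 → 1, fb=1
88: 11101000110011 → 1, fb=1
89: 11010001100111 → 1, fb=1
90: 10100011001111 → 1, fb=1
91: 01000110011111 → 0, fb=1
92: 10001100111111 → 1, fb=0
93: 00011001111110 → 0, fb=0
94: 00110011111100 → 0, fb=0
95: 01100111111000 → 0, fb=1
96: 11001111110001 → 1, fb=1
97: 10011111100011 → 1, fb=0
98: 00111111000110 → 0, fb=1
99: 01111110001101 → 0, fb=0
100: 11111100011010 → 1, fb=0
101: 11111000110100 → 1, fb=1
102: 11110001101001 → 1, fb=0
103: 11100011010010 → 1, fb=0
104: 11000110100100 → 1, fb=0
105: 10001101001000 → 1, fb=1
106: 00011010010001 → 0, fb=0
107: 00110100100010 → 0, fb=0
108: 01101001000100 → 0, fb=1
109: 11010010001001 → 1, fb=0
110: 10100100010010 → 1, fb=0
111: 01001000100100 → 0, fb=1
112: 10010001001001 → 1, fb=0
113: 00100010010010 → 0, fb=1
114: 01000100100101 → 0, fb=0

1110110011000110011101000010100100101000101001100110100010001000101000100101001110111101111010001100111111000110100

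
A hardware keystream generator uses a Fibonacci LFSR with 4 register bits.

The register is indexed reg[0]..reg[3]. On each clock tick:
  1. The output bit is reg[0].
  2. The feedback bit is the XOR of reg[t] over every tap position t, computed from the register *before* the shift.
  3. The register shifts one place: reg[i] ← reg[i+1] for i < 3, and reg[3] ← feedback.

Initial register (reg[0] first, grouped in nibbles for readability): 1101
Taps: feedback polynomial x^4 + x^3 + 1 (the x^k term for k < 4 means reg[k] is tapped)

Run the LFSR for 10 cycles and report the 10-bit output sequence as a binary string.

1101011001

k : reg_k → out_k, fb_k
0: 1101 → 1, fb=0
1: 1010 → 1, fb=1
2: 0101 → 0, fb=1
3: 1011 → 1, fb=0
4: 0110 → 0, fb=0
5: 1100 → 1, fb=1
6: 1001 → 1, fb=0
7: 0010 → 0, fb=0
8: 0100 → 0, fb=0
9: 1000 → 1, fb=1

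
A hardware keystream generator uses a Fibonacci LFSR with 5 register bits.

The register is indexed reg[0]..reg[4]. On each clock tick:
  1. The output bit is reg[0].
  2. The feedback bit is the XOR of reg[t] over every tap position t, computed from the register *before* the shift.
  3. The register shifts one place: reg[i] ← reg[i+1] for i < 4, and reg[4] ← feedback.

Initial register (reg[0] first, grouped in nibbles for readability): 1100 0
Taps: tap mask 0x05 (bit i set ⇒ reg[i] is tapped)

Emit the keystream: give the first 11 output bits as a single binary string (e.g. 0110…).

k : reg_k → out_k, fb_k
0: 11000 → 1, fb=1
1: 10001 → 1, fb=1
2: 00011 → 0, fb=0
3: 00110 → 0, fb=1
4: 01101 → 0, fb=1
5: 11011 → 1, fb=1
6: 10111 → 1, fb=0
7: 01110 → 0, fb=1
8: 11101 → 1, fb=0
9: 11010 → 1, fb=1
10: 10101 → 1, fb=0

11000110111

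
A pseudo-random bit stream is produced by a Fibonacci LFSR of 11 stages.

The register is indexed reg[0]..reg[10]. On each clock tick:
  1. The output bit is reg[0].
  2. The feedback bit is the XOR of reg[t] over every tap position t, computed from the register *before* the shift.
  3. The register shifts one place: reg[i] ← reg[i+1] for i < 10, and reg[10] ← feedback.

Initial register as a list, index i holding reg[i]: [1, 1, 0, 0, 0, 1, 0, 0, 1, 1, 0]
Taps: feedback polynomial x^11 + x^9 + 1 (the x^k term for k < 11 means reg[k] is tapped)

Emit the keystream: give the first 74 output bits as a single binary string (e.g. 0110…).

11000100110010100001111011111100111001100001101001010110111101110001100011

tick  register→output (feedback)
  0  11000100110→1 (0)
  1  10001001100→1 (1)
  2  00010011001→0 (0)
  3  00100110010→0 (1)
  4  01001100101→0 (0)
  5  10011001010→1 (0)
  6  00110010100→0 (0)
  7  01100101000→0 (0)
  8  11001010000→1 (1)
  9  10010100001→1 (1)
 10  00101000011→0 (1)
 11  01010000111→0 (1)
 12  10100001111→1 (0)
 13  01000011110→0 (1)
 14  10000111101→1 (1)
 15  00001111011→0 (1)
 16  00011110111→0 (1)
 17  00111101111→0 (1)
 18  01111011111→0 (1)
 19  11110111111→1 (0)
 20  11101111110→1 (0)
 21  11011111100→1 (1)
 22  10111111001→1 (1)
 23  01111110011→0 (1)
 24  11111100111→1 (0)
 25  11111001110→1 (0)
 26  11110011100→1 (1)
 27  11100111001→1 (1)
 28  11001110011→1 (0)
 29  10011100110→1 (0)
 30  00111001100→0 (0)
 31  01110011000→0 (0)
 32  11100110000→1 (1)
 33  11001100001→1 (1)
 34  10011000011→1 (0)
 35  00110000110→0 (1)
 36  01100001101→0 (0)
 37  11000011010→1 (0)
 38  10000110100→1 (1)
 39  00001101001→0 (0)
 40  00011010010→0 (1)
 41  00110100101→0 (0)
 42  01101001010→0 (1)
 43  11010010101→1 (1)
 44  10100101011→1 (0)
 45  01001010110→0 (1)
 46  10010101101→1 (1)
 47  00101011011→0 (1)
 48  01010110111→0 (1)
 49  10101101111→1 (0)
 50  01011011110→0 (1)
 51  10110111101→1 (1)
 52  01101111011→0 (1)
 53  11011110111→1 (0)
 54  10111101110→1 (0)
 55  01111011100→0 (0)
 56  11110111000→1 (1)
 57  11101110001→1 (1)
 58  11011100011→1 (0)
 59  10111000110→1 (0)
 60  01110001100→0 (0)
 61  11100011000→1 (1)
 62  11000110001→1 (1)
 63  10001100011→1 (0)
 64  00011000110→0 (1)
 65  00110001101→0 (0)
 66  01100011010→0 (1)
 67  11000110101→1 (1)
 68  10001101011→1 (0)
 69  00011010110→0 (1)
 70  00110101101→0 (0)
 71  01101011010→0 (1)
 72  11010110101→1 (1)
 73  10101101011→1 (0)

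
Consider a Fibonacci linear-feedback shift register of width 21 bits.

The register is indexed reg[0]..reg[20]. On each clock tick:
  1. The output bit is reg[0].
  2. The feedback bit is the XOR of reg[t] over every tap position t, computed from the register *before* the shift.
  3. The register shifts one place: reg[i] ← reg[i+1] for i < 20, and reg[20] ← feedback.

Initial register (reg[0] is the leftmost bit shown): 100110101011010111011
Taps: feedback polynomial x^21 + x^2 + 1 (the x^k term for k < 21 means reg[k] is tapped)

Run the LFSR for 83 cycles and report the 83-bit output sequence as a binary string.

10011010101101011101111110000011000101010000110001111010000010011110110010010001011

k : reg_k → out_k, fb_k
0: 100110101011010111011 → 1, fb=1
1: 001101010110101110111 → 0, fb=1
2: 011010101101011101111 → 0, fb=1
3: 110101011010111011111 → 1, fb=1
4: 101010110101110111111 → 1, fb=0
5: 010101101011101111110 → 0, fb=0
6: 101011010111011111100 → 1, fb=0
7: 010110101110111111000 → 0, fb=0
8: 101101011101111110000 → 1, fb=0
9: 011010111011111100000 → 0, fb=1
10: 110101110111111000001 → 1, fb=1
11: 101011101111110000011 → 1, fb=0
12: 010111011111100000110 → 0, fb=0
13: 101110111111000001100 → 1, fb=0
14: 011101111110000011000 → 0, fb=1
15: 111011111100000110001 → 1, fb=0
16: 110111111000001100010 → 1, fb=1
17: 101111110000011000101 → 1, fb=0
18: 011111100000110001010 → 0, fb=1
19: 111111000001100010101 → 1, fb=0
20: 111110000011000101010 → 1, fb=0
21: 111100000110001010100 → 1, fb=0
22: 111000001100010101000 → 1, fb=0
23: 110000011000101010000 → 1, fb=1
24: 100000110001010100001 → 1, fb=1
25: 000001100010101000011 → 0, fb=0
26: 000011000101010000110 → 0, fb=0
27: 000110001010100001100 → 0, fb=0
28: 001100010101000011000 → 0, fb=1
29: 011000101010000110001 → 0, fb=1
30: 110001010100001100011 → 1, fb=1
31: 100010101000011000111 → 1, fb=1
32: 000101010000110001111 → 0, fb=0
33: 001010100001100011110 → 0, fb=1
34: 010101000011000111101 → 0, fb=0
35: 101010000110001111010 → 1, fb=0
36: 010100001100011110100 → 0, fb=0
37: 101000011000111101000 → 1, fb=0
38: 010000110001111010000 → 0, fb=0
39: 100001100011110100000 → 1, fb=1
40: 000011000111101000001 → 0, fb=0
41: 000110001111010000010 → 0, fb=0
42: 001100011110100000100 → 0, fb=1
43: 011000111101000001001 → 0, fb=1
44: 110001111010000010011 → 1, fb=1
45: 100011110100000100111 → 1, fb=1
46: 000111101000001001111 → 0, fb=0
47: 001111010000010011110 → 0, fb=1
48: 011110100000100111101 → 0, fb=1
49: 111101000001001111011 → 1, fb=0
50: 111010000010011110110 → 1, fb=0
51: 110100000100111101100 → 1, fb=1
52: 101000001001111011001 → 1, fb=0
53: 010000010011110110010 → 0, fb=0
54: 100000100111101100100 → 1, fb=1
55: 000001001111011001001 → 0, fb=0
56: 000010011110110010010 → 0, fb=0
57: 000100111101100100100 → 0, fb=0
58: 001001111011001001000 → 0, fb=1
59: 010011110110010010001 → 0, fb=0
60: 100111101100100100010 → 1, fb=1
61: 001111011001001000101 → 0, fb=1
62: 011110110010010001011 → 0, fb=1
63: 111101100100100010111 → 1, fb=0
64: 111011001001000101110 → 1, fb=0
65: 110110010010001011100 → 1, fb=1
66: 101100100100010111001 → 1, fb=0
67: 011001001000101110010 → 0, fb=1
68: 110010010001011100101 → 1, fb=1
69: 100100100010111001011 → 1, fb=1
70: 001001000101110010111 → 0, fb=1
71: 010010001011100101111 → 0, fb=0
72: 100100010111001011110 → 1, fb=1
73: 001000101110010111101 → 0, fb=1
74: 010001011100101111011 → 0, fb=0
75: 100010111001011110110 → 1, fb=1
76: 000101110010111101101 → 0, fb=0
77: 001011100101111011010 → 0, fb=1
78: 010111001011110110101 → 0, fb=0
79: 101110010111101101010 → 1, fb=0
80: 011100101111011010100 → 0, fb=1
81: 111001011110110101001 → 1, fb=0
82: 110010111101101010010 → 1, fb=1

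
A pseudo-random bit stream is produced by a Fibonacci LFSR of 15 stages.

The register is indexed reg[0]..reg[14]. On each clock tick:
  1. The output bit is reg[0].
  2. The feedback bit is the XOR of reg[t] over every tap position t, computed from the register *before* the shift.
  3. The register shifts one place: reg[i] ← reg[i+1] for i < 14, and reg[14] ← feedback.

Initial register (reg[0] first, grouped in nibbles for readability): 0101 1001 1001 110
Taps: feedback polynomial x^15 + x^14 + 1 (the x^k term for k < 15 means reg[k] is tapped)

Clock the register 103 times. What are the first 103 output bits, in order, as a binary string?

k : reg_k → out_k, fb_k
0: 010110011001110 → 0, fb=0
1: 101100110011100 → 1, fb=1
2: 011001100111001 → 0, fb=1
3: 110011001110011 → 1, fb=0
4: 100110011100110 → 1, fb=1
5: 001100111001101 → 0, fb=1
6: 011001110011011 → 0, fb=1
7: 110011100110111 → 1, fb=0
8: 100111001101110 → 1, fb=1
9: 001110011011101 → 0, fb=1
10: 011100110111011 → 0, fb=1
11: 111001101110111 → 1, fb=0
12: 110011011101110 → 1, fb=1
13: 100110111011101 → 1, fb=0
14: 001101110111010 → 0, fb=0
15: 011011101110100 → 0, fb=0
16: 110111011101000 → 1, fb=1
17: 101110111010001 → 1, fb=0
18: 011101110100010 → 0, fb=0
19: 111011101000100 → 1, fb=1
20: 110111010001001 → 1, fb=0
21: 101110100010010 → 1, fb=1
22: 011101000100101 → 0, fb=1
23: 111010001001011 → 1, fb=0
24: 110100010010110 → 1, fb=1
25: 101000100101101 → 1, fb=0
26: 010001001011010 → 0, fb=0
27: 100010010110100 → 1, fb=1
28: 000100101101001 → 0, fb=1
29: 001001011010011 → 0, fb=1
30: 010010110100111 → 0, fb=1
31: 100101101001111 → 1, fb=0
32: 001011010011110 → 0, fb=0
33: 010110100111100 → 0, fb=0
34: 101101001111000 → 1, fb=1
35: 011010011110001 → 0, fb=1
36: 110100111100011 → 1, fb=0
37: 101001111000110 → 1, fb=1
38: 010011110001101 → 0, fb=1
39: 100111100011011 → 1, fb=0
40: 001111000110110 → 0, fb=0
41: 011110001101100 → 0, fb=0
42: 111100011011000 → 1, fb=1
43: 111000110110001 → 1, fb=0
44: 110001101100010 → 1, fb=1
45: 100011011000101 → 1, fb=0
46: 000110110001010 → 0, fb=0
47: 001101100010100 → 0, fb=0
48: 011011000101000 → 0, fb=0
49: 110110001010000 → 1, fb=1
50: 101100010100001 → 1, fb=0
51: 011000101000010 → 0, fb=0
52: 110001010000100 → 1, fb=1
53: 100010100001001 → 1, fb=0
54: 000101000010010 → 0, fb=0
55: 001010000100100 → 0, fb=0
56: 010100001001000 → 0, fb=0
57: 101000010010000 → 1, fb=1
58: 010000100100001 → 0, fb=1
59: 100001001000011 → 1, fb=0
60: 000010010000110 → 0, fb=0
61: 000100100001100 → 0, fb=0
62: 001001000011000 → 0, fb=0
63: 010010000110000 → 0, fb=0
64: 100100001100000 → 1, fb=1
65: 001000011000001 → 0, fb=1
66: 010000110000011 → 0, fb=1
67: 100001100000111 → 1, fb=0
68: 000011000001110 → 0, fb=0
69: 000110000011100 → 0, fb=0
70: 001100000111000 → 0, fb=0
71: 011000001110000 → 0, fb=0
72: 110000011100000 → 1, fb=1
73: 100000111000001 → 1, fb=0
74: 000001110000010 → 0, fb=0
75: 000011100000100 → 0, fb=0
76: 000111000001000 → 0, fb=0
77: 001110000010000 → 0, fb=0
78: 011100000100000 → 0, fb=0
79: 111000001000000 → 1, fb=1
80: 110000010000001 → 1, fb=0
81: 100000100000010 → 1, fb=1
82: 000001000000101 → 0, fb=1
83: 000010000001011 → 0, fb=1
84: 000100000010111 → 0, fb=1
85: 001000000101111 → 0, fb=1
86: 010000001011111 → 0, fb=1
87: 100000010111111 → 1, fb=0
88: 000000101111110 → 0, fb=0
89: 000001011111100 → 0, fb=0
90: 000010111111000 → 0, fb=0
91: 000101111110000 → 0, fb=0
92: 001011111100000 → 0, fb=0
93: 010111111000000 → 0, fb=0
94: 101111110000000 → 1, fb=1
95: 011111100000001 → 0, fb=1
96: 111111000000011 → 1, fb=0
97: 111110000000110 → 1, fb=1
98: 111100000001101 → 1, fb=0
99: 111000000011010 → 1, fb=1
100: 110000000110101 → 1, fb=0
101: 100000001101010 → 1, fb=1
102: 000000011010101 → 0, fb=1

0101100110011100110111011101000100101101001111000110110001010000100100001100000111000001000000101111110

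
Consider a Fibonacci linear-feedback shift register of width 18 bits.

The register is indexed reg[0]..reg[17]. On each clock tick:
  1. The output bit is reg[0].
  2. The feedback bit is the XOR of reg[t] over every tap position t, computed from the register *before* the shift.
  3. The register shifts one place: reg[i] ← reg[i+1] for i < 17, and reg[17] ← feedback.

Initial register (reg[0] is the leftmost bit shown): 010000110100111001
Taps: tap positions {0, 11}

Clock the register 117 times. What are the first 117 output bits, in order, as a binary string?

tick  register→output (feedback)
  0  010000110100111001→0 (0)
  1  100001101001110010→1 (0)
  2  000011010011100100→0 (1)
  3  000110100111001001→0 (1)
  4  001101001110010011→0 (0)
  5  011010011100100110→0 (0)
  6  110100111001001100→1 (0)
  7  101001110010011000→1 (1)
  8  010011100100110001→0 (0)
  9  100111001001100010→1 (0)
 10  001110010011000100→0 (1)
 11  011100100110001001→0 (0)
 12  111001001100010010→1 (1)
 13  110010011000100101→1 (1)
 14  100100110001001011→1 (0)
 15  001001100010010110→0 (0)
 16  010011000100101100→0 (0)
 17  100110001001011000→1 (0)
 18  001100010010110000→0 (0)
 19  011000100101100000→0 (1)
 20  110001001011000001→1 (0)
 21  100010010110000010→1 (1)
 22  000100101100000101→0 (0)
 23  001001011000001010→0 (0)
 24  010010110000010100→0 (0)
 25  100101100000101000→1 (1)
 26  001011000001010001→0 (1)
 27  010110000010100011→0 (0)
 28  101100000101000110→1 (0)
 29  011000001010001100→0 (0)
 30  110000010100011000→1 (1)
 31  100000101000110001→1 (1)
 32  000001010001100011→0 (1)
 33  000010100011000111→0 (1)
 34  000101000110001111→0 (0)
 35  001010001100011110→0 (0)
 36  010100011000111100→0 (0)
 37  101000110001111000→1 (0)
 38  010001100011110000→0 (1)
 39  100011000111100001→1 (0)
 40  000110001111000010→0 (1)
 41  001100011110000101→0 (0)
 42  011000111100001010→0 (0)
 43  110001111000010100→1 (1)
 44  100011110000101001→1 (1)
 45  000111100001010011→0 (1)
 46  001111000010100111→0 (0)
 47  011110000101001110→0 (1)
 48  111100001010011101→1 (1)
 49  111000010100111011→1 (1)
 50  110000101001110111→1 (0)
 51  100001010011101110→1 (0)
 52  000010100111011100→0 (1)
 53  000101001110111001→0 (0)
 54  001010011101110010→0 (1)
 55  010100111011100101→0 (1)
 56  101001110111001011→1 (0)
 57  010011101110010110→0 (0)
 58  100111011100101100→1 (1)
 59  001110111001011001→0 (1)
 60  011101110010110011→0 (0)
 61  111011100101100110→1 (0)
 62  110111001011001100→1 (0)
 63  101110010110011000→1 (1)
 64  011100101100110001→0 (0)
 65  111001011001100010→1 (0)
 66  110010110011000100→1 (0)
 67  100101100110001000→1 (1)
 68  001011001100010001→0 (0)
 69  010110011000100010→0 (0)
 70  101100110001000100→1 (0)
 71  011001100010001000→0 (0)
 72  110011000100010000→1 (1)
 73  100110001000100001→1 (1)
 74  001100010001000011→0 (1)
 75  011000100010000111→0 (0)
 76  110001000100001110→1 (1)
 77  100010001000011101→1 (1)
 78  000100010000111011→0 (0)
 79  001000100001110110→0 (1)
 80  010001000011101101→0 (1)
 81  100010000111011011→1 (0)
 82  000100001110110110→0 (0)
 83  001000011101101100→0 (1)
 84  010000111011011001→0 (1)
 85  100001110110110011→1 (1)
 86  000011101101100111→0 (1)
 87  000111011011001111→0 (1)
 88  001110110110011111→0 (0)
 89  011101101100111110→0 (0)
 90  111011011001111100→1 (0)
 91  110110110011111000→1 (0)
 92  101101100111110000→1 (0)
 93  011011001111100000→0 (1)
 94  110110011111000001→1 (0)
 95  101100111110000010→1 (1)
 96  011001111100000101→0 (0)
 97  110011111000001010→1 (1)
 98  100111110000010101→1 (1)
 99  001111100000101011→0 (0)
100  011111000001010110→0 (1)
101  111110000010101101→1 (1)
102  111100000101011011→1 (0)
103  111000001010110110→1 (1)
104  110000010101101101→1 (0)
105  100000101011011010→1 (0)
106  000001010110110100→0 (0)
107  000010101101101000→0 (1)
108  000101011011010001→0 (1)
109  001010110110100011→0 (0)
110  010101101101000110→0 (1)
111  101011011010001101→1 (1)
112  010110110100011011→0 (0)
113  101101101000110110→1 (1)
114  011011010001101101→0 (1)
115  110110100011011011→1 (0)
116  101101000110110110→1 (1)

010000110100111001001100010010110000010100011000111100001010011101110010110011000100010000111011011001111100000101011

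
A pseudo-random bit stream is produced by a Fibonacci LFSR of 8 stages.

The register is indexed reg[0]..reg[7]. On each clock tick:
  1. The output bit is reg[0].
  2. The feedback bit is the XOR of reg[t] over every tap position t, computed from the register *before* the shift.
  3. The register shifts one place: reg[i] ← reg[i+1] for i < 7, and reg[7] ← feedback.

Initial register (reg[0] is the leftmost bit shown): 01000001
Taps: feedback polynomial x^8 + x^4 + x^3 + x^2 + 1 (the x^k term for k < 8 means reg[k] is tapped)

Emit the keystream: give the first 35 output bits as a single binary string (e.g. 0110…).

01000001010110110101100101100001111

k : reg_k → out_k, fb_k
0: 01000001 → 0, fb=0
1: 10000010 → 1, fb=1
2: 00000101 → 0, fb=0
3: 00001010 → 0, fb=1
4: 00010101 → 0, fb=1
5: 00101011 → 0, fb=0
6: 01010110 → 0, fb=1
7: 10101101 → 1, fb=1
8: 01011011 → 0, fb=0
9: 10110110 → 1, fb=1
10: 01101101 → 0, fb=0
11: 11011010 → 1, fb=1
12: 10110101 → 1, fb=1
13: 01101011 → 0, fb=0
14: 11010110 → 1, fb=0
15: 10101100 → 1, fb=1
16: 01011001 → 0, fb=0
17: 10110010 → 1, fb=1
18: 01100101 → 0, fb=1
19: 11001011 → 1, fb=0
20: 10010110 → 1, fb=0
21: 00101100 → 0, fb=0
22: 01011000 → 0, fb=0
23: 10110000 → 1, fb=1
24: 01100001 → 0, fb=1
25: 11000011 → 1, fb=1
26: 10000111 → 1, fb=1
27: 00001111 → 0, fb=1
28: 00011111 → 0, fb=0
29: 00111110 → 0, fb=1
30: 01111101 → 0, fb=1
31: 11111011 → 1, fb=0
32: 11110110 → 1, fb=1
33: 11101101 → 1, fb=1
34: 11011011 → 1, fb=1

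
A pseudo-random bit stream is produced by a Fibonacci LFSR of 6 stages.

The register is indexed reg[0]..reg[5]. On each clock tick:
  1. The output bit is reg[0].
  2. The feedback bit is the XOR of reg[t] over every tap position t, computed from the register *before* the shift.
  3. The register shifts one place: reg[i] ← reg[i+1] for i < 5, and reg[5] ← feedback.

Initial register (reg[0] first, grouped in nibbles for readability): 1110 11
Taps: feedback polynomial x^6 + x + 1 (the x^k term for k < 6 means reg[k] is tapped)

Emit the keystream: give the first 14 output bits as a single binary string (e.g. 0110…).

k : reg_k → out_k, fb_k
0: 111011 → 1, fb=0
1: 110110 → 1, fb=0
2: 101100 → 1, fb=1
3: 011001 → 0, fb=1
4: 110011 → 1, fb=0
5: 100110 → 1, fb=1
6: 001101 → 0, fb=0
7: 011010 → 0, fb=1
8: 110101 → 1, fb=0
9: 101010 → 1, fb=1
10: 010101 → 0, fb=1
11: 101011 → 1, fb=1
12: 010111 → 0, fb=1
13: 101111 → 1, fb=1

11101100110101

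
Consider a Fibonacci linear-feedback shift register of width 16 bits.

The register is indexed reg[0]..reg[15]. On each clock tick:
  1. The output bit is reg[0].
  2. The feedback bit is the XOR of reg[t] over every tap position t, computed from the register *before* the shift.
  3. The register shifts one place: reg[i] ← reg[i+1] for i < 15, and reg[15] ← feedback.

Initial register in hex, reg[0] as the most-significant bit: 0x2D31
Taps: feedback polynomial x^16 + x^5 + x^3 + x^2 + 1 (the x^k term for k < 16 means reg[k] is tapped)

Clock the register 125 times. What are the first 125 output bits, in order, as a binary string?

k : reg_k → out_k, fb_k
0: 0010110100110001 → 0, fb=0
1: 0101101001100010 → 0, fb=1
2: 1011010011000101 → 1, fb=0
3: 0110100110001010 → 0, fb=1
4: 1101001100010101 → 1, fb=0
5: 1010011000101010 → 1, fb=1
6: 0100110001010101 → 0, fb=1
7: 1001100010101011 → 1, fb=0
8: 0011000101010110 → 0, fb=0
9: 0110001010101100 → 0, fb=1
10: 1100010101011001 → 1, fb=0
11: 1000101010110010 → 1, fb=1
12: 0001010101100101 → 0, fb=0
13: 0010101011001010 → 0, fb=1
14: 0101010110010101 → 0, fb=0
15: 1010101100101010 → 1, fb=0
16: 0101011001010100 → 0, fb=0
17: 1010110010101000 → 1, fb=1
18: 0101100101010001 → 0, fb=1
19: 1011001010100011 → 1, fb=1
20: 0110010101000111 → 0, fb=0
21: 1100101010001110 → 1, fb=1
22: 1001010100011101 → 1, fb=1
23: 0010101000111011 → 0, fb=1
24: 0101010001110111 → 0, fb=0
25: 1010100011101110 → 1, fb=0
26: 0101000111011100 → 0, fb=1
27: 1010001110111001 → 1, fb=0
28: 0100011101110010 → 0, fb=1
29: 1000111011100101 → 1, fb=0
30: 0001110111001010 → 0, fb=0
31: 0011101110010100 → 0, fb=0
32: 0111011100101000 → 0, fb=1
33: 1110111001010001 → 1, fb=1
34: 1101110010100011 → 1, fb=1
35: 1011100101000111 → 1, fb=1
36: 0111001010001111 → 0, fb=0
37: 1110010100011110 → 1, fb=1
38: 1100101000111101 → 1, fb=1
39: 1001010001111011 → 1, fb=1
40: 0010100011110111 → 0, fb=1
41: 0101000111101111 → 0, fb=1
42: 1010001111011111 → 1, fb=0
43: 0100011110111110 → 0, fb=1
44: 1000111101111101 → 1, fb=0
45: 0001111011111010 → 0, fb=0
46: 0011110111110100 → 0, fb=1
47: 0111101111101001 → 0, fb=0
48: 1111011111010010 → 1, fb=0
49: 1110111110100100 → 1, fb=1
50: 1101111101001001 → 1, fb=1
51: 1011111010010011 → 1, fb=0
52: 0111110100100110 → 0, fb=1
53: 1111101001001101 → 1, fb=1
54: 1111010010011011 → 1, fb=0
55: 1110100100110110 → 1, fb=0
56: 1101001001101100 → 1, fb=0
57: 1010010011011000 → 1, fb=1
58: 0100100110110001 → 0, fb=0
59: 1001001101100010 → 1, fb=0
60: 0010011011000100 → 0, fb=0
61: 0100110110001000 → 0, fb=1
62: 1001101100010001 → 1, fb=0
63: 0011011000100010 → 0, fb=1
64: 0110110001000101 → 0, fb=0
65: 1101100010001010 → 1, fb=0
66: 1011000100010100 → 1, fb=1
67: 0110001000101001 → 0, fb=1
68: 1100010001010011 → 1, fb=0
69: 1000100010100110 → 1, fb=1
70: 0001000101001101 → 0, fb=1
71: 0010001010011011 → 0, fb=1
72: 0100010100110111 → 0, fb=1
73: 1000101001101111 → 1, fb=1
74: 0001010011011111 → 0, fb=0
75: 0010100110111110 → 0, fb=1
76: 0101001101111101 → 0, fb=1
77: 1010011011111011 → 1, fb=1
78: 0100110111110111 → 0, fb=1
79: 1001101111101111 → 1, fb=0
80: 0011011111011110 → 0, fb=1
81: 0110111110111101 → 0, fb=0
82: 1101111101111010 → 1, fb=1
83: 1011111011110101 → 1, fb=0
84: 0111110111101010 → 0, fb=1
85: 1111101111010101 → 1, fb=1
86: 1111011110101011 → 1, fb=0
87: 1110111101010110 → 1, fb=1
88: 1101111010101101 → 1, fb=1
89: 1011110101011011 → 1, fb=0
90: 0111101010110110 → 0, fb=0
91: 1111010101101100 → 1, fb=0
92: 1110101011011000 → 1, fb=0
93: 1101010110110000 → 1, fb=1
94: 1010101101100001 → 1, fb=0
95: 0101011011000010 → 0, fb=0
96: 1010110110000100 → 1, fb=1
97: 0101101100001001 → 0, fb=1
98: 1011011000010011 → 1, fb=0
99: 0110110000100110 → 0, fb=0
100: 1101100001001100 → 1, fb=0
101: 1011000010011000 → 1, fb=1
102: 0110000100110001 → 0, fb=1
103: 1100001001100011 → 1, fb=1
104: 1000010011000111 → 1, fb=0
105: 0000100110001110 → 0, fb=0
106: 0001001100011100 → 0, fb=1
107: 0010011000111001 → 0, fb=0
108: 0100110001110010 → 0, fb=1
109: 1001100011100101 → 1, fb=0
110: 0011000111001010 → 0, fb=0
111: 0110001110010100 → 0, fb=1
112: 1100011100101001 → 1, fb=0
113: 1000111001010010 → 1, fb=0
114: 0001110010100100 → 0, fb=0
115: 0011100101001000 → 0, fb=0
116: 0111001010010000 → 0, fb=0
117: 1110010100100000 → 1, fb=1
118: 1100101001000001 → 1, fb=1
119: 1001010010000011 → 1, fb=1
120: 0010100100000111 → 0, fb=1
121: 0101001000001111 → 0, fb=1
122: 1010010000011111 → 1, fb=1
123: 0100100000111111 → 0, fb=0
124: 1001000001111110 → 1, fb=0

00101101001100010101011001010100011101110010100011110111110100100110110001000101001101111101111010101101100001001100011100101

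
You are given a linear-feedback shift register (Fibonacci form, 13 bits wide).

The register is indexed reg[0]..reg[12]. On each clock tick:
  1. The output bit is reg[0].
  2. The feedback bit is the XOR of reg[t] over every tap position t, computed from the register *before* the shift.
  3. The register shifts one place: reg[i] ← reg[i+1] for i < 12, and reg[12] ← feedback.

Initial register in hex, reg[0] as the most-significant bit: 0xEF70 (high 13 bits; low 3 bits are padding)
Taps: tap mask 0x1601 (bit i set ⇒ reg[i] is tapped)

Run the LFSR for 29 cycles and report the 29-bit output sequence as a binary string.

11101111011101001100101110110

tick  register→output (feedback)
  0  1110111101110→1 (1)
  1  1101111011101→1 (0)
  2  1011110111010→1 (0)
  3  0111101110100→0 (1)
  4  1111011101001→1 (1)
  5  1110111010011→1 (0)
  6  1101110100110→1 (0)
  7  1011101001100→1 (1)
  8  0111010011001→0 (0)
  9  1110100110010→1 (1)
 10  1101001100101→1 (1)
 11  1010011001011→1 (1)
 12  0100110010111→0 (0)
 13  1001100101110→1 (1)
 14  0011001011101→0 (1)
 15  0110010111011→0 (0)
 16  1100101110110→1 (0)
 17  1001011101100→1 (1)
 18  0010111011001→0 (0)
 19  0101110110010→0 (0)
 20  1011101100100→1 (0)
 21  0111011001000→0 (1)
 22  1110110010001→1 (0)
 23  1101100100010→1 (1)
 24  1011001000101→1 (1)
 25  0110010001011→0 (0)
 26  1100100010110→1 (0)
 27  1001000101100→1 (1)
 28  0010001011001→0 (0)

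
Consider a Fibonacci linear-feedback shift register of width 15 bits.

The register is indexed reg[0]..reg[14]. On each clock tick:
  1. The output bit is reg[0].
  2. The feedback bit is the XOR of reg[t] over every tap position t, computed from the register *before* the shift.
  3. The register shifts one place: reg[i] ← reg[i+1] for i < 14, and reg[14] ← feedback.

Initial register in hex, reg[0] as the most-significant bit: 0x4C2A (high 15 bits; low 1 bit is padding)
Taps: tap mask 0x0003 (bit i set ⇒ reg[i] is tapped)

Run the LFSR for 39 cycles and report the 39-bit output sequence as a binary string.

tick  register→output (feedback)
  0  010011000010101→0 (1)
  1  100110000101011→1 (1)
  2  001100001010111→0 (0)
  3  011000010101110→0 (1)
  4  110000101011101→1 (0)
  5  100001010111010→1 (1)
  6  000010101110101→0 (0)
  7  000101011101010→0 (0)
  8  001010111010100→0 (0)
  9  010101110101000→0 (1)
 10  101011101010001→1 (1)
 11  010111010100011→0 (1)
 12  101110101000111→1 (1)
 13  011101010001111→0 (1)
 14  111010100011111→1 (0)
 15  110101000111110→1 (0)
 16  101010001111100→1 (1)
 17  010100011111001→0 (1)
 18  101000111110011→1 (1)
 19  010001111100111→0 (1)
 20  100011111001111→1 (1)
 21  000111110011111→0 (0)
 22  001111100111110→0 (0)
 23  011111001111100→0 (1)
 24  111110011111001→1 (0)
 25  111100111110010→1 (0)
 26  111001111100100→1 (0)
 27  110011111001000→1 (0)
 28  100111110010000→1 (1)
 29  001111100100001→0 (0)
 30  011111001000010→0 (1)
 31  111110010000101→1 (0)
 32  111100100001010→1 (0)
 33  111001000010100→1 (0)
 34  110010000101000→1 (0)
 35  100100001010000→1 (1)
 36  001000010100001→0 (0)
 37  010000101000010→0 (1)
 38  100001010000101→1 (1)

010011000010101110101000111110011111001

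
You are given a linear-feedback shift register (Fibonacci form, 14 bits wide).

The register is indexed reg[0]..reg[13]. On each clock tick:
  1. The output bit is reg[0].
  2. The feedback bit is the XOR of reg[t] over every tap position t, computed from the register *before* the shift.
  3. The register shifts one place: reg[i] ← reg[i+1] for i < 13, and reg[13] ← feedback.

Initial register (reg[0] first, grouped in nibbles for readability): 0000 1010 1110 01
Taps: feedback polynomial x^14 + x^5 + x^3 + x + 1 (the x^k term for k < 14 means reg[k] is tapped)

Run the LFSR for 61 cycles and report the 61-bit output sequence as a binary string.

tick  register→output (feedback)
  0  00001010111001→0 (0)
  1  00010101110010→0 (0)
  2  00101011100100→0 (0)
  3  01010111001000→0 (1)
  4  10101110010001→1 (0)
  5  01011100100010→0 (1)
  6  10111001000101→1 (0)
  7  01110010001010→0 (0)
  8  11100100010100→1 (1)
  9  11001000101001→1 (0)
 10  10010001010010→1 (0)
 11  00100010100100→0 (0)
 12  01000101001000→0 (0)
 13  10001010010000→1 (1)
 14  00010100100001→0 (0)
 15  00101001000010→0 (0)
 16  01010010000100→0 (0)
 17  10100100001000→1 (0)
 18  01001000010000→0 (1)
 19  10010000100001→1 (0)
 20  00100001000010→0 (0)
 21  01000010000100→0 (1)
 22  10000100001001→1 (0)
 23  00001000010010→0 (0)
 24  00010000100100→0 (1)
 25  00100001001001→0 (0)
 26  01000010010010→0 (1)
 27  10000100100101→1 (0)
 28  00001001001010→0 (0)
 29  00010010010100→0 (1)
 30  00100100101001→0 (1)
 31  01001001010011→0 (1)
 32  10010010100111→1 (0)
 33  00100101001110→0 (1)
 34  01001010011101→0 (1)
 35  10010100111011→1 (1)
 36  00101001110111→0 (0)
 37  01010011101110→0 (0)
 38  10100111011100→1 (0)
 39  01001110111000→0 (0)
 40  10011101110000→1 (1)
 41  00111011100001→0 (1)
 42  01110111000011→0 (1)
 43  11101110000111→1 (1)
 44  11011100001111→1 (0)
 45  10111000011110→1 (0)
 46  01110000111100→0 (0)
 47  11100001111000→1 (0)
 48  11000011110000→1 (0)
 49  10000111100000→1 (0)
 50  00001111000000→0 (1)
 51  00011110000001→0 (0)
 52  00111100000010→0 (0)
 53  01111000000100→0 (0)
 54  11110000001000→1 (1)
 55  11100000010001→1 (0)
 56  11000000100010→1 (0)
 57  10000001000100→1 (1)
 58  00000010001001→0 (0)
 59  00000100010010→0 (1)
 60  00001000100101→0 (0)

0000101011100100010100100001000010010010100111011100001111000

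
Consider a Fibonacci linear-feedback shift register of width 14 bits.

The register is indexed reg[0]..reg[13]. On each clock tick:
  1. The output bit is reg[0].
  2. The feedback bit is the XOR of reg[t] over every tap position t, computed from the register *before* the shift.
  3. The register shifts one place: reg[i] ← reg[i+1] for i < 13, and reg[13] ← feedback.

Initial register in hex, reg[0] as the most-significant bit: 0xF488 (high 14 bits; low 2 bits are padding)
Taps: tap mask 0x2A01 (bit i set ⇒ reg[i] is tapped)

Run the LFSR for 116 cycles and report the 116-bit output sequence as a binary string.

11110100100010110100000000110011010111101011010001100110001110100000111001100101001001111001001110100101011100100111

step | reg (before) | out | fb
   0 | 11110100100010 | 1 | 1
   1 | 11101001000101 | 1 | 1
   2 | 11010010001011 | 1 | 0
   3 | 10100100010110 | 1 | 1
   4 | 01001000101101 | 0 | 0
   5 | 10010001011010 | 1 | 0
   6 | 00100010110100 | 0 | 0
   7 | 01000101101000 | 0 | 0
   8 | 10001011010000 | 1 | 0
   9 | 00010110100000 | 0 | 0
  10 | 00101101000000 | 0 | 0
  11 | 01011010000000 | 0 | 0
  12 | 10110100000000 | 1 | 1
  13 | 01101000000001 | 0 | 1
  14 | 11010000000011 | 1 | 0
  15 | 10100000000110 | 1 | 0
  16 | 01000000001100 | 0 | 1
  17 | 10000000011001 | 1 | 1
  18 | 00000000110011 | 0 | 0
  19 | 00000001100110 | 0 | 1
  20 | 00000011001101 | 0 | 0
  21 | 00000110011010 | 0 | 1
  22 | 00001100110101 | 0 | 1
  23 | 00011001101011 | 0 | 1
  24 | 00110011010111 | 0 | 1
  25 | 01100110101111 | 0 | 0
  26 | 11001101011110 | 1 | 1
  27 | 10011010111101 | 1 | 0
  28 | 00110101111010 | 0 | 1
  29 | 01101011110101 | 0 | 1
  30 | 11010111101011 | 1 | 0
  31 | 10101111010110 | 1 | 1
  32 | 01011110101101 | 0 | 0
  33 | 10111101011010 | 1 | 0
  34 | 01111010110100 | 0 | 0
  35 | 11110101101000 | 1 | 1
  36 | 11101011010001 | 1 | 1
  37 | 11010110100011 | 1 | 0
  38 | 10101101000110 | 1 | 0
  39 | 01011010001100 | 0 | 1
  40 | 10110100011001 | 1 | 1
  41 | 01101000110011 | 0 | 0
  42 | 11010001100110 | 1 | 0
  43 | 10100011001100 | 1 | 0
  44 | 01000110011000 | 0 | 1
  45 | 10001100110001 | 1 | 1
  46 | 00011001100011 | 0 | 1
  47 | 00110011000111 | 0 | 0
  48 | 01100110001110 | 0 | 1
  49 | 11001100011101 | 1 | 0
  50 | 10011000111010 | 1 | 0
  51 | 00110001110100 | 0 | 0
  52 | 01100011101000 | 0 | 0
  53 | 11000111010000 | 1 | 0
  54 | 10001110100000 | 1 | 1
  55 | 00011101000001 | 0 | 1
  56 | 00111010000011 | 0 | 1
  57 | 01110100000111 | 0 | 0
  58 | 11101000001110 | 1 | 0
  59 | 11010000011100 | 1 | 1
  60 | 10100000111001 | 1 | 1
  61 | 01000001110011 | 0 | 0
  62 | 10000011100110 | 1 | 0
  63 | 00000111001100 | 0 | 1
  64 | 00001110011001 | 0 | 0
  65 | 00011100110010 | 0 | 1
  66 | 00111001100101 | 0 | 0
  67 | 01110011001010 | 0 | 0
  68 | 11100110010100 | 1 | 1
  69 | 11001100101001 | 1 | 0
  70 | 10011001010010 | 1 | 0
  71 | 00110010100100 | 0 | 1
  72 | 01100101001001 | 0 | 1
  73 | 11001010010011 | 1 | 1
  74 | 10010100100111 | 1 | 1
  75 | 00101001001111 | 0 | 0
  76 | 01010010011110 | 0 | 0
  77 | 10100100111100 | 1 | 1
  78 | 01001001111001 | 0 | 0
  79 | 10010011110010 | 1 | 0
  80 | 00100111100100 | 0 | 1
  81 | 01001111001001 | 0 | 1
  82 | 10011110010011 | 1 | 1
  83 | 00111100100111 | 0 | 0
  84 | 01111001001110 | 0 | 1
  85 | 11110010011101 | 1 | 0
  86 | 11100100111010 | 1 | 0
  87 | 11001001110100 | 1 | 1
  88 | 10010011101001 | 1 | 0
  89 | 00100111010010 | 0 | 1
  90 | 01001110100101 | 0 | 0
  91 | 10011101001010 | 1 | 1
  92 | 00111010010101 | 0 | 1
  93 | 01110100101011 | 0 | 1
  94 | 11101001010111 | 1 | 0
  95 | 11010010101110 | 1 | 0
  96 | 10100101011100 | 1 | 1
  97 | 01001010111001 | 0 | 0
  98 | 10010101110010 | 1 | 0
  99 | 00101011100100 | 0 | 1
 100 | 01010111001001 | 0 | 1
 101 | 10101110010011 | 1 | 1
 102 | 01011100100111 | 0 | 0
 103 | 10111001001110 | 1 | 0
 104 | 01110010011100 | 0 | 0
 105 | 11100100111000 | 1 | 0
 106 | 11001001110000 | 1 | 0
 107 | 10010011100000 | 1 | 1
 108 | 00100111000001 | 0 | 1
 109 | 01001110000011 | 0 | 1
 110 | 10011100000111 | 1 | 1
 111 | 00111000001111 | 0 | 0
 112 | 01110000011110 | 0 | 0
 113 | 11100000111100 | 1 | 1
 114 | 11000001111001 | 1 | 1
 115 | 10000011110011 | 1 | 1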